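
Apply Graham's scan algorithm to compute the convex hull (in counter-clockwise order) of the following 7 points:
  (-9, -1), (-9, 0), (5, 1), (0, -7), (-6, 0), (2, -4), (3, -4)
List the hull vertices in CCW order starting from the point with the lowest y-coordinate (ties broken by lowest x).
Hull (CCW) = [(0, -7), (3, -4), (5, 1), (-9, 0), (-9, -1)]

Graham scan procedure:
  1. Find the pivot p₀ = point with lowest y (tie → lowest x): (0, -7).
  2. Sort the remaining points by polar angle around p₀.
  3. Walk through sorted points, maintaining a stack; pop the top while the last three entries make a non-left turn (cross product ≤ 0).
  4. Final stack is the convex hull in CCW order: (0, -7), (3, -4), (5, 1), (-9, 0), (-9, -1).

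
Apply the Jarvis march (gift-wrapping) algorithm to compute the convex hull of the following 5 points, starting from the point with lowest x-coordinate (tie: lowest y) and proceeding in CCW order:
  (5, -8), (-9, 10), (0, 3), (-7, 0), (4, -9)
Hull (CCW) = [(-9, 10), (-7, 0), (4, -9), (5, -8), (0, 3)]

Jarvis march: at each step, from the current hull vertex p, select the next vertex q as the point such that every other point lies strictly to the left of (or on) the directed line p → q. (Equivalently: for every other point r, the cross product (q − p) × (r − p) ≥ 0.)
Starting point (lowest x, tie lowest y): (-9, 10). Wrap until returning to start. Resulting hull: (-9, 10), (-7, 0), (4, -9), (5, -8), (0, 3).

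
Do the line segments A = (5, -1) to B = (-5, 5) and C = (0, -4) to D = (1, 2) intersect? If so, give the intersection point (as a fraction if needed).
Yes; intersection at (10/11, 16/11) (t = 9/22 on AB, s = 10/11 on CD)

Parametrize AB as A + t(B − A) = (5 + -10 t, -1 + 6 t) and CD as C + s(D − C) = (0 + 1 s, -4 + 6 s). Solve the linear system for (t, s). Determinant = 66 ≠ 0, so a unique intersection of the containing lines exists. Solution: t = 9/22, s = 10/11 — both in [0, 1], so the segments cross. Intersection point: (10/11, 16/11).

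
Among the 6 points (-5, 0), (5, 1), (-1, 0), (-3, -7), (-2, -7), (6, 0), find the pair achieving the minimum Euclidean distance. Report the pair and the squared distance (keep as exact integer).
Pair = ((-3, -7), (-2, -7)); squared distance = 1

Compute all C(6, 2) = 15 pairwise squared distances (x_i − x_j)² + (y_i − y_j)². The minimum is 1, attained by the pair ((-3, -7), (-2, -7)).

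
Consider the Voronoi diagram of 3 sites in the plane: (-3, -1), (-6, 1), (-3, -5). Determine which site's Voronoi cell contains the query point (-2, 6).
Nearest site = (-6, 1)

The Voronoi cell of site s contains exactly those query points closer to s than to any other site. Compute squared distances from q = (-2, 6) to each site:
  (-6 − -2)² + (1 − 6)² = 41
  (-3 − -2)² + (-1 − 6)² = 50
  (-3 − -2)² + (-5 − 6)² = 122
Minimum is attained by (-6, 1), so q lies in its Voronoi cell.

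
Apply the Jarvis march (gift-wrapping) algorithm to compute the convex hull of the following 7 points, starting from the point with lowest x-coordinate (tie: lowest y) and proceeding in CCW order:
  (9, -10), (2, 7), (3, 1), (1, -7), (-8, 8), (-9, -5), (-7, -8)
Hull (CCW) = [(-9, -5), (-7, -8), (9, -10), (2, 7), (-8, 8)]

Jarvis march: at each step, from the current hull vertex p, select the next vertex q as the point such that every other point lies strictly to the left of (or on) the directed line p → q. (Equivalently: for every other point r, the cross product (q − p) × (r − p) ≥ 0.)
Starting point (lowest x, tie lowest y): (-9, -5). Wrap until returning to start. Resulting hull: (-9, -5), (-7, -8), (9, -10), (2, 7), (-8, 8).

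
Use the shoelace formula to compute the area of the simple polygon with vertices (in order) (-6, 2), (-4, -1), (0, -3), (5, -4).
Area = 27/2

Shoelace formula: Area = (1/2) |Σ_i (x_i · y_{i+1} − x_{i+1} · y_i)| (indices mod n). Compute each cross term:
  (-6)(-1) − (-4)(2) = 14
  (-4)(-3) − (0)(-1) = 12
  (0)(-4) − (5)(-3) = 15
  (5)(2) − (-6)(-4) = -14
Sum = 27, so (signed) Area = 27/2 = 27/2, |Area| = 27/2.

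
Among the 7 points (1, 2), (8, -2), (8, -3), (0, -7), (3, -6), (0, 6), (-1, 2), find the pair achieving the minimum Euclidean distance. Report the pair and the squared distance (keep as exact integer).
Pair = ((8, -2), (8, -3)); squared distance = 1

Compute all C(7, 2) = 21 pairwise squared distances (x_i − x_j)² + (y_i − y_j)². The minimum is 1, attained by the pair ((8, -2), (8, -3)).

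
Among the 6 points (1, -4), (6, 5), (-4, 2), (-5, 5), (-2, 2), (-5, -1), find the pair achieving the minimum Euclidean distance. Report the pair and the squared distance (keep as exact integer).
Pair = ((-4, 2), (-2, 2)); squared distance = 4

Compute all C(6, 2) = 15 pairwise squared distances (x_i − x_j)² + (y_i − y_j)². The minimum is 4, attained by the pair ((-4, 2), (-2, 2)).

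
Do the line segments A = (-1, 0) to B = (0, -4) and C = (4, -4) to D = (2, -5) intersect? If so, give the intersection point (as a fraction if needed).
No (intersection of containing lines falls outside at least one segment)

Parametrize and solve: t = 13/9, s = 16/9. At least one of these is outside [0, 1], so the segments do not intersect.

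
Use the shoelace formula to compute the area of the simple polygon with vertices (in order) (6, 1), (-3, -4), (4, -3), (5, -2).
Area = 14

Shoelace formula: Area = (1/2) |Σ_i (x_i · y_{i+1} − x_{i+1} · y_i)| (indices mod n). Compute each cross term:
  (6)(-4) − (-3)(1) = -21
  (-3)(-3) − (4)(-4) = 25
  (4)(-2) − (5)(-3) = 7
  (5)(1) − (6)(-2) = 17
Sum = 28, so (signed) Area = 28/2 = 14, |Area| = 14.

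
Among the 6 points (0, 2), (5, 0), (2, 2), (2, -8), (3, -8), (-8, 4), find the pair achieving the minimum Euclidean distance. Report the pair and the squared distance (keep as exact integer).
Pair = ((2, -8), (3, -8)); squared distance = 1

Compute all C(6, 2) = 15 pairwise squared distances (x_i − x_j)² + (y_i − y_j)². The minimum is 1, attained by the pair ((2, -8), (3, -8)).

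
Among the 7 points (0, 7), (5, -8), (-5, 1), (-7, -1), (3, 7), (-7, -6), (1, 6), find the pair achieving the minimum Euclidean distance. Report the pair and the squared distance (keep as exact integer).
Pair = ((0, 7), (1, 6)); squared distance = 2

Compute all C(7, 2) = 21 pairwise squared distances (x_i − x_j)² + (y_i − y_j)². The minimum is 2, attained by the pair ((0, 7), (1, 6)).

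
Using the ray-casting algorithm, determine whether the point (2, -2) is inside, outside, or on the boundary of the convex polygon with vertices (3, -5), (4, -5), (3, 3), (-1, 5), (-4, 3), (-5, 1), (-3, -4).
The point (2, -2) lies strictly inside the polygon

Cast a horizontal ray to the right from the query point and count how many polygon edges it crosses (each edge strictly once or zero times, handled with the usual half-open convention). 
Parity of crossings → odd ⇒ inside.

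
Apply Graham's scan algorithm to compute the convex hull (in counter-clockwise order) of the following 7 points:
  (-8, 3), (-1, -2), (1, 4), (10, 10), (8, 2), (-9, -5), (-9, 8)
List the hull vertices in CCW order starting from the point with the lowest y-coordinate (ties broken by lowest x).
Hull (CCW) = [(-9, -5), (-1, -2), (8, 2), (10, 10), (-9, 8)]

Graham scan procedure:
  1. Find the pivot p₀ = point with lowest y (tie → lowest x): (-9, -5).
  2. Sort the remaining points by polar angle around p₀.
  3. Walk through sorted points, maintaining a stack; pop the top while the last three entries make a non-left turn (cross product ≤ 0).
  4. Final stack is the convex hull in CCW order: (-9, -5), (-1, -2), (8, 2), (10, 10), (-9, 8).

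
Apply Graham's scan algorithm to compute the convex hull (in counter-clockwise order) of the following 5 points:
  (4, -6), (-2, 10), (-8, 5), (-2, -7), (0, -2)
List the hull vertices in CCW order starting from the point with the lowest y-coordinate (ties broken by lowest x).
Hull (CCW) = [(-2, -7), (4, -6), (-2, 10), (-8, 5)]

Graham scan procedure:
  1. Find the pivot p₀ = point with lowest y (tie → lowest x): (-2, -7).
  2. Sort the remaining points by polar angle around p₀.
  3. Walk through sorted points, maintaining a stack; pop the top while the last three entries make a non-left turn (cross product ≤ 0).
  4. Final stack is the convex hull in CCW order: (-2, -7), (4, -6), (-2, 10), (-8, 5).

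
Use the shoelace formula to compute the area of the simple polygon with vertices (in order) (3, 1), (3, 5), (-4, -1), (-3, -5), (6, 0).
Area = 41

Shoelace formula: Area = (1/2) |Σ_i (x_i · y_{i+1} − x_{i+1} · y_i)| (indices mod n). Compute each cross term:
  (3)(5) − (3)(1) = 12
  (3)(-1) − (-4)(5) = 17
  (-4)(-5) − (-3)(-1) = 17
  (-3)(0) − (6)(-5) = 30
  (6)(1) − (3)(0) = 6
Sum = 82, so (signed) Area = 82/2 = 41, |Area| = 41.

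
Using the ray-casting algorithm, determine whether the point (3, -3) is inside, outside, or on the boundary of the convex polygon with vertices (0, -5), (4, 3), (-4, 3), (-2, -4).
The point (3, -3) lies strictly outside the polygon

Cast a horizontal ray to the right from the query point and count how many polygon edges it crosses (each edge strictly once or zero times, handled with the usual half-open convention). 
Parity of crossings → even ⇒ outside.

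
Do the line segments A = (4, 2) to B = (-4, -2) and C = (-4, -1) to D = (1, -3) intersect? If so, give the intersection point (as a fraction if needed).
Yes; intersection at (-26/9, -13/9) (t = 31/36 on AB, s = 2/9 on CD)

Parametrize AB as A + t(B − A) = (4 + -8 t, 2 + -4 t) and CD as C + s(D − C) = (-4 + 5 s, -1 + -2 s). Solve the linear system for (t, s). Determinant = -36 ≠ 0, so a unique intersection of the containing lines exists. Solution: t = 31/36, s = 2/9 — both in [0, 1], so the segments cross. Intersection point: (-26/9, -13/9).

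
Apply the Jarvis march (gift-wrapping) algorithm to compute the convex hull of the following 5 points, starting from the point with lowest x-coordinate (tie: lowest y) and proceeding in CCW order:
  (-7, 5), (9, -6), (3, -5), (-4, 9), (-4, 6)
Hull (CCW) = [(-7, 5), (3, -5), (9, -6), (-4, 9)]

Jarvis march: at each step, from the current hull vertex p, select the next vertex q as the point such that every other point lies strictly to the left of (or on) the directed line p → q. (Equivalently: for every other point r, the cross product (q − p) × (r − p) ≥ 0.)
Starting point (lowest x, tie lowest y): (-7, 5). Wrap until returning to start. Resulting hull: (-7, 5), (3, -5), (9, -6), (-4, 9).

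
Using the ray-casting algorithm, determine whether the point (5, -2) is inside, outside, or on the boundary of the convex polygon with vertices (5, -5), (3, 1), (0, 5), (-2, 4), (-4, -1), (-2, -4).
The point (5, -2) lies strictly outside the polygon

Cast a horizontal ray to the right from the query point and count how many polygon edges it crosses (each edge strictly once or zero times, handled with the usual half-open convention). 
Parity of crossings → even ⇒ outside.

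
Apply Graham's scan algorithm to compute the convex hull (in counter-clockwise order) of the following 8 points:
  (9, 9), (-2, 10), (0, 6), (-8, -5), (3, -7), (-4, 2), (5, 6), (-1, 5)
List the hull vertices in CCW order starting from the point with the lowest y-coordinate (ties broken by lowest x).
Hull (CCW) = [(3, -7), (9, 9), (-2, 10), (-8, -5)]

Graham scan procedure:
  1. Find the pivot p₀ = point with lowest y (tie → lowest x): (3, -7).
  2. Sort the remaining points by polar angle around p₀.
  3. Walk through sorted points, maintaining a stack; pop the top while the last three entries make a non-left turn (cross product ≤ 0).
  4. Final stack is the convex hull in CCW order: (3, -7), (9, 9), (-2, 10), (-8, -5).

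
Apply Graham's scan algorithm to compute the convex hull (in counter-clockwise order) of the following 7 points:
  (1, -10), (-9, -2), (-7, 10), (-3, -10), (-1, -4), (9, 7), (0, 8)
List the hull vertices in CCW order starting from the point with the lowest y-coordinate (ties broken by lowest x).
Hull (CCW) = [(-3, -10), (1, -10), (9, 7), (-7, 10), (-9, -2)]

Graham scan procedure:
  1. Find the pivot p₀ = point with lowest y (tie → lowest x): (-3, -10).
  2. Sort the remaining points by polar angle around p₀.
  3. Walk through sorted points, maintaining a stack; pop the top while the last three entries make a non-left turn (cross product ≤ 0).
  4. Final stack is the convex hull in CCW order: (-3, -10), (1, -10), (9, 7), (-7, 10), (-9, -2).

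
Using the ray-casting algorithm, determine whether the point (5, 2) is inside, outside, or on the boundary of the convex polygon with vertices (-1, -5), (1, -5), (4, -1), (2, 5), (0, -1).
The point (5, 2) lies strictly outside the polygon

Cast a horizontal ray to the right from the query point and count how many polygon edges it crosses (each edge strictly once or zero times, handled with the usual half-open convention). 
Parity of crossings → even ⇒ outside.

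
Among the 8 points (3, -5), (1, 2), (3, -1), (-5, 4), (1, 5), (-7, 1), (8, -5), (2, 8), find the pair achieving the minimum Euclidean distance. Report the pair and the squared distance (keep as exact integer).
Pair = ((1, 2), (1, 5)); squared distance = 9

Compute all C(8, 2) = 28 pairwise squared distances (x_i − x_j)² + (y_i − y_j)². The minimum is 9, attained by the pair ((1, 2), (1, 5)).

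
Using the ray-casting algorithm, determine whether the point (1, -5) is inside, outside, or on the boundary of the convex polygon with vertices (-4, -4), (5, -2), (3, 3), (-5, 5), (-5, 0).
The point (1, -5) lies strictly outside the polygon

Cast a horizontal ray to the right from the query point and count how many polygon edges it crosses (each edge strictly once or zero times, handled with the usual half-open convention). 
Parity of crossings → even ⇒ outside.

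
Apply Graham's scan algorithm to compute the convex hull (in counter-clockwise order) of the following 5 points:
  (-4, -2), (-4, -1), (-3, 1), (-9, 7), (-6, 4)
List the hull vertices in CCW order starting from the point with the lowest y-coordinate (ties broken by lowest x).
Hull (CCW) = [(-4, -2), (-3, 1), (-9, 7)]

Graham scan procedure:
  1. Find the pivot p₀ = point with lowest y (tie → lowest x): (-4, -2).
  2. Sort the remaining points by polar angle around p₀.
  3. Walk through sorted points, maintaining a stack; pop the top while the last three entries make a non-left turn (cross product ≤ 0).
  4. Final stack is the convex hull in CCW order: (-4, -2), (-3, 1), (-9, 7).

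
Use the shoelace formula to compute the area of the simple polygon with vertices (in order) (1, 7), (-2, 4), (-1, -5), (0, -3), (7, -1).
Area = 53

Shoelace formula: Area = (1/2) |Σ_i (x_i · y_{i+1} − x_{i+1} · y_i)| (indices mod n). Compute each cross term:
  (1)(4) − (-2)(7) = 18
  (-2)(-5) − (-1)(4) = 14
  (-1)(-3) − (0)(-5) = 3
  (0)(-1) − (7)(-3) = 21
  (7)(7) − (1)(-1) = 50
Sum = 106, so (signed) Area = 106/2 = 53, |Area| = 53.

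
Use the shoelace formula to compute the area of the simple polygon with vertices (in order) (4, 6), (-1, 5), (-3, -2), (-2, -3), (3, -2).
Area = 87/2

Shoelace formula: Area = (1/2) |Σ_i (x_i · y_{i+1} − x_{i+1} · y_i)| (indices mod n). Compute each cross term:
  (4)(5) − (-1)(6) = 26
  (-1)(-2) − (-3)(5) = 17
  (-3)(-3) − (-2)(-2) = 5
  (-2)(-2) − (3)(-3) = 13
  (3)(6) − (4)(-2) = 26
Sum = 87, so (signed) Area = 87/2 = 87/2, |Area| = 87/2.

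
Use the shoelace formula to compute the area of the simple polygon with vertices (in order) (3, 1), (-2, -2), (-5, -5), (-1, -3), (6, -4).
Area = 23

Shoelace formula: Area = (1/2) |Σ_i (x_i · y_{i+1} − x_{i+1} · y_i)| (indices mod n). Compute each cross term:
  (3)(-2) − (-2)(1) = -4
  (-2)(-5) − (-5)(-2) = 0
  (-5)(-3) − (-1)(-5) = 10
  (-1)(-4) − (6)(-3) = 22
  (6)(1) − (3)(-4) = 18
Sum = 46, so (signed) Area = 46/2 = 23, |Area| = 23.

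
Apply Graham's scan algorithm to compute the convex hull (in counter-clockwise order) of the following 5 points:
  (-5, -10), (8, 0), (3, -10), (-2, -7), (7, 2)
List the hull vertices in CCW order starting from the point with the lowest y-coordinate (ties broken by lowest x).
Hull (CCW) = [(-5, -10), (3, -10), (8, 0), (7, 2)]

Graham scan procedure:
  1. Find the pivot p₀ = point with lowest y (tie → lowest x): (-5, -10).
  2. Sort the remaining points by polar angle around p₀.
  3. Walk through sorted points, maintaining a stack; pop the top while the last three entries make a non-left turn (cross product ≤ 0).
  4. Final stack is the convex hull in CCW order: (-5, -10), (3, -10), (8, 0), (7, 2).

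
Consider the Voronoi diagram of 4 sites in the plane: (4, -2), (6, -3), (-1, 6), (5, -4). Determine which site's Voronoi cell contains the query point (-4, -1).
Nearest site = (-1, 6)

The Voronoi cell of site s contains exactly those query points closer to s than to any other site. Compute squared distances from q = (-4, -1) to each site:
  (-1 − -4)² + (6 − -1)² = 58
  (4 − -4)² + (-2 − -1)² = 65
  (5 − -4)² + (-4 − -1)² = 90
  (6 − -4)² + (-3 − -1)² = 104
Minimum is attained by (-1, 6), so q lies in its Voronoi cell.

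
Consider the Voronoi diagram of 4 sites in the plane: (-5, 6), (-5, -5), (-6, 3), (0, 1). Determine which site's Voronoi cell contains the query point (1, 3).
Nearest site = (0, 1)

The Voronoi cell of site s contains exactly those query points closer to s than to any other site. Compute squared distances from q = (1, 3) to each site:
  (0 − 1)² + (1 − 3)² = 5
  (-5 − 1)² + (6 − 3)² = 45
  (-6 − 1)² + (3 − 3)² = 49
  (-5 − 1)² + (-5 − 3)² = 100
Minimum is attained by (0, 1), so q lies in its Voronoi cell.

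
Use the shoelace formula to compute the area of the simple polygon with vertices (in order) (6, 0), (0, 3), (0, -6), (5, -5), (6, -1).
Area = 79/2

Shoelace formula: Area = (1/2) |Σ_i (x_i · y_{i+1} − x_{i+1} · y_i)| (indices mod n). Compute each cross term:
  (6)(3) − (0)(0) = 18
  (0)(-6) − (0)(3) = 0
  (0)(-5) − (5)(-6) = 30
  (5)(-1) − (6)(-5) = 25
  (6)(0) − (6)(-1) = 6
Sum = 79, so (signed) Area = 79/2 = 79/2, |Area| = 79/2.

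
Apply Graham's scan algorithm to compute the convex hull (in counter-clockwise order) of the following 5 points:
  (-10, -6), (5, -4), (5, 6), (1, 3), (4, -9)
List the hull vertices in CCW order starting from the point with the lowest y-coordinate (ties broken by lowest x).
Hull (CCW) = [(4, -9), (5, -4), (5, 6), (1, 3), (-10, -6)]

Graham scan procedure:
  1. Find the pivot p₀ = point with lowest y (tie → lowest x): (4, -9).
  2. Sort the remaining points by polar angle around p₀.
  3. Walk through sorted points, maintaining a stack; pop the top while the last three entries make a non-left turn (cross product ≤ 0).
  4. Final stack is the convex hull in CCW order: (4, -9), (5, -4), (5, 6), (1, 3), (-10, -6).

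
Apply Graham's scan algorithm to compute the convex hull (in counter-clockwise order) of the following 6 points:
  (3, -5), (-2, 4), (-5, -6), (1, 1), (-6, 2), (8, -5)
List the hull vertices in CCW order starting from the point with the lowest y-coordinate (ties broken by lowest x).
Hull (CCW) = [(-5, -6), (8, -5), (-2, 4), (-6, 2)]

Graham scan procedure:
  1. Find the pivot p₀ = point with lowest y (tie → lowest x): (-5, -6).
  2. Sort the remaining points by polar angle around p₀.
  3. Walk through sorted points, maintaining a stack; pop the top while the last three entries make a non-left turn (cross product ≤ 0).
  4. Final stack is the convex hull in CCW order: (-5, -6), (8, -5), (-2, 4), (-6, 2).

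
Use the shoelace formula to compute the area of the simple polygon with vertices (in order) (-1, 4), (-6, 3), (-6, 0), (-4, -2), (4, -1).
Area = 39

Shoelace formula: Area = (1/2) |Σ_i (x_i · y_{i+1} − x_{i+1} · y_i)| (indices mod n). Compute each cross term:
  (-1)(3) − (-6)(4) = 21
  (-6)(0) − (-6)(3) = 18
  (-6)(-2) − (-4)(0) = 12
  (-4)(-1) − (4)(-2) = 12
  (4)(4) − (-1)(-1) = 15
Sum = 78, so (signed) Area = 78/2 = 39, |Area| = 39.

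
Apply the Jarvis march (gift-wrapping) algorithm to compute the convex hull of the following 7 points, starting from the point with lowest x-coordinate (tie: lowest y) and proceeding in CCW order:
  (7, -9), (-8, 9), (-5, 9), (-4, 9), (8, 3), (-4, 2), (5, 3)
Hull (CCW) = [(-8, 9), (-4, 2), (7, -9), (8, 3), (-4, 9)]

Jarvis march: at each step, from the current hull vertex p, select the next vertex q as the point such that every other point lies strictly to the left of (or on) the directed line p → q. (Equivalently: for every other point r, the cross product (q − p) × (r − p) ≥ 0.)
Starting point (lowest x, tie lowest y): (-8, 9). Wrap until returning to start. Resulting hull: (-8, 9), (-4, 2), (7, -9), (8, 3), (-4, 9).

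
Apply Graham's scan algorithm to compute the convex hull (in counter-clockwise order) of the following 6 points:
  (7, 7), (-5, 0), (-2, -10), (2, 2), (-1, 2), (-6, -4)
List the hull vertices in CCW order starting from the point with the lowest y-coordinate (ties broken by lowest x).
Hull (CCW) = [(-2, -10), (7, 7), (-5, 0), (-6, -4)]

Graham scan procedure:
  1. Find the pivot p₀ = point with lowest y (tie → lowest x): (-2, -10).
  2. Sort the remaining points by polar angle around p₀.
  3. Walk through sorted points, maintaining a stack; pop the top while the last three entries make a non-left turn (cross product ≤ 0).
  4. Final stack is the convex hull in CCW order: (-2, -10), (7, 7), (-5, 0), (-6, -4).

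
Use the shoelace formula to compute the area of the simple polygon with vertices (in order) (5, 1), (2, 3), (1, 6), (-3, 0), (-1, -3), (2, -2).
Area = 69/2

Shoelace formula: Area = (1/2) |Σ_i (x_i · y_{i+1} − x_{i+1} · y_i)| (indices mod n). Compute each cross term:
  (5)(3) − (2)(1) = 13
  (2)(6) − (1)(3) = 9
  (1)(0) − (-3)(6) = 18
  (-3)(-3) − (-1)(0) = 9
  (-1)(-2) − (2)(-3) = 8
  (2)(1) − (5)(-2) = 12
Sum = 69, so (signed) Area = 69/2 = 69/2, |Area| = 69/2.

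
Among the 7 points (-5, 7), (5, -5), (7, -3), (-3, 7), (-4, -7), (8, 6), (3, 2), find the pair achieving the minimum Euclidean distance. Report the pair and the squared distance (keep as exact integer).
Pair = ((-5, 7), (-3, 7)); squared distance = 4

Compute all C(7, 2) = 21 pairwise squared distances (x_i − x_j)² + (y_i − y_j)². The minimum is 4, attained by the pair ((-5, 7), (-3, 7)).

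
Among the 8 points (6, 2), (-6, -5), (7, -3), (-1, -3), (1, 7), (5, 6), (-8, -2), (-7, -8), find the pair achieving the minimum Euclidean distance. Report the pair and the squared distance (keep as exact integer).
Pair = ((-6, -5), (-7, -8)); squared distance = 10

Compute all C(8, 2) = 28 pairwise squared distances (x_i − x_j)² + (y_i − y_j)². The minimum is 10, attained by the pair ((-6, -5), (-7, -8)).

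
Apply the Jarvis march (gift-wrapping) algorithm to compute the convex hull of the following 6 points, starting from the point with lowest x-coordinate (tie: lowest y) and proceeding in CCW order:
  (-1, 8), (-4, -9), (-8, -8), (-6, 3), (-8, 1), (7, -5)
Hull (CCW) = [(-8, -8), (-4, -9), (7, -5), (-1, 8), (-8, 1)]

Jarvis march: at each step, from the current hull vertex p, select the next vertex q as the point such that every other point lies strictly to the left of (or on) the directed line p → q. (Equivalently: for every other point r, the cross product (q − p) × (r − p) ≥ 0.)
Starting point (lowest x, tie lowest y): (-8, -8). Wrap until returning to start. Resulting hull: (-8, -8), (-4, -9), (7, -5), (-1, 8), (-8, 1).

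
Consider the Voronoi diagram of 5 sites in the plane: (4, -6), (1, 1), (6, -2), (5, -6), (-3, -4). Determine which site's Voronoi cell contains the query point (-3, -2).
Nearest site = (-3, -4)

The Voronoi cell of site s contains exactly those query points closer to s than to any other site. Compute squared distances from q = (-3, -2) to each site:
  (-3 − -3)² + (-4 − -2)² = 4
  (1 − -3)² + (1 − -2)² = 25
  (4 − -3)² + (-6 − -2)² = 65
  (5 − -3)² + (-6 − -2)² = 80
  (6 − -3)² + (-2 − -2)² = 81
Minimum is attained by (-3, -4), so q lies in its Voronoi cell.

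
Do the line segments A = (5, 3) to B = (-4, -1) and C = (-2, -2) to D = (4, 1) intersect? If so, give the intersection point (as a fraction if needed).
No (intersection of containing lines falls outside at least one segment)

Parametrize and solve: t = -3, s = 17/3. At least one of these is outside [0, 1], so the segments do not intersect.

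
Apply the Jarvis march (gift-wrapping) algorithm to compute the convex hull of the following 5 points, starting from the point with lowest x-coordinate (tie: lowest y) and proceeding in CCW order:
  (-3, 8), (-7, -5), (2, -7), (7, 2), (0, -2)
Hull (CCW) = [(-7, -5), (2, -7), (7, 2), (-3, 8)]

Jarvis march: at each step, from the current hull vertex p, select the next vertex q as the point such that every other point lies strictly to the left of (or on) the directed line p → q. (Equivalently: for every other point r, the cross product (q − p) × (r − p) ≥ 0.)
Starting point (lowest x, tie lowest y): (-7, -5). Wrap until returning to start. Resulting hull: (-7, -5), (2, -7), (7, 2), (-3, 8).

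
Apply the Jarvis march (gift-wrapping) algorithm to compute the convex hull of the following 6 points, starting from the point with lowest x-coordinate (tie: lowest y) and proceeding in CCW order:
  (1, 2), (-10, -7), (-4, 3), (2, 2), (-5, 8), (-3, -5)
Hull (CCW) = [(-10, -7), (-3, -5), (2, 2), (-5, 8)]

Jarvis march: at each step, from the current hull vertex p, select the next vertex q as the point such that every other point lies strictly to the left of (or on) the directed line p → q. (Equivalently: for every other point r, the cross product (q − p) × (r − p) ≥ 0.)
Starting point (lowest x, tie lowest y): (-10, -7). Wrap until returning to start. Resulting hull: (-10, -7), (-3, -5), (2, 2), (-5, 8).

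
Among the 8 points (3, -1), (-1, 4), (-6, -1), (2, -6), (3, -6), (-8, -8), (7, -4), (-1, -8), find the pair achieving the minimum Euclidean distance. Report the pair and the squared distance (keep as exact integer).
Pair = ((2, -6), (3, -6)); squared distance = 1

Compute all C(8, 2) = 28 pairwise squared distances (x_i − x_j)² + (y_i − y_j)². The minimum is 1, attained by the pair ((2, -6), (3, -6)).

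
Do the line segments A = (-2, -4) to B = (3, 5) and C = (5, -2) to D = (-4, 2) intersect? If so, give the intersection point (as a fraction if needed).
Yes; intersection at (28/101, 10/101) (t = 46/101 on AB, s = 53/101 on CD)

Parametrize AB as A + t(B − A) = (-2 + 5 t, -4 + 9 t) and CD as C + s(D − C) = (5 + -9 s, -2 + 4 s). Solve the linear system for (t, s). Determinant = -101 ≠ 0, so a unique intersection of the containing lines exists. Solution: t = 46/101, s = 53/101 — both in [0, 1], so the segments cross. Intersection point: (28/101, 10/101).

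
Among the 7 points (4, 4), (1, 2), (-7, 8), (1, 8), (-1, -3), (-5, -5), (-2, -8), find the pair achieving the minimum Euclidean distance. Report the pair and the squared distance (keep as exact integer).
Pair = ((4, 4), (1, 2)); squared distance = 13

Compute all C(7, 2) = 21 pairwise squared distances (x_i − x_j)² + (y_i − y_j)². The minimum is 13, attained by the pair ((4, 4), (1, 2)).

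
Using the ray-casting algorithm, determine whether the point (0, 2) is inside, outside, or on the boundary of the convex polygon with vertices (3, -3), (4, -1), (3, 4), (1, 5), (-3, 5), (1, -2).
The point (0, 2) lies strictly inside the polygon

Cast a horizontal ray to the right from the query point and count how many polygon edges it crosses (each edge strictly once or zero times, handled with the usual half-open convention). 
Parity of crossings → odd ⇒ inside.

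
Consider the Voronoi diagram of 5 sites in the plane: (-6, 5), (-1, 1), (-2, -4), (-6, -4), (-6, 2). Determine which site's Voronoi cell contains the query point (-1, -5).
Nearest site = (-2, -4)

The Voronoi cell of site s contains exactly those query points closer to s than to any other site. Compute squared distances from q = (-1, -5) to each site:
  (-2 − -1)² + (-4 − -5)² = 2
  (-6 − -1)² + (-4 − -5)² = 26
  (-1 − -1)² + (1 − -5)² = 36
  (-6 − -1)² + (2 − -5)² = 74
  (-6 − -1)² + (5 − -5)² = 125
Minimum is attained by (-2, -4), so q lies in its Voronoi cell.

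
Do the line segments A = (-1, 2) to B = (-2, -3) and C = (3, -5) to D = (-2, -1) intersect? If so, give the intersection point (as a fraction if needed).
Yes; intersection at (-48/29, -37/29) (t = 19/29 on AB, s = 27/29 on CD)

Parametrize AB as A + t(B − A) = (-1 + -1 t, 2 + -5 t) and CD as C + s(D − C) = (3 + -5 s, -5 + 4 s). Solve the linear system for (t, s). Determinant = 29 ≠ 0, so a unique intersection of the containing lines exists. Solution: t = 19/29, s = 27/29 — both in [0, 1], so the segments cross. Intersection point: (-48/29, -37/29).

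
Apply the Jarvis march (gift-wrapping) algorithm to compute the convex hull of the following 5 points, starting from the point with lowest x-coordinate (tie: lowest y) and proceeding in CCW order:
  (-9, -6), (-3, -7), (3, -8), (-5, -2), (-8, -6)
Hull (CCW) = [(-9, -6), (3, -8), (-5, -2)]

Jarvis march: at each step, from the current hull vertex p, select the next vertex q as the point such that every other point lies strictly to the left of (or on) the directed line p → q. (Equivalently: for every other point r, the cross product (q − p) × (r − p) ≥ 0.)
Starting point (lowest x, tie lowest y): (-9, -6). Wrap until returning to start. Resulting hull: (-9, -6), (3, -8), (-5, -2).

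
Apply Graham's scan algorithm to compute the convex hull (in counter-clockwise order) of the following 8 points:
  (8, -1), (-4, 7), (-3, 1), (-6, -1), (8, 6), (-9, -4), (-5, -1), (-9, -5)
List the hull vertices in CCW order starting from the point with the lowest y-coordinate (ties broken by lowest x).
Hull (CCW) = [(-9, -5), (8, -1), (8, 6), (-4, 7), (-9, -4)]

Graham scan procedure:
  1. Find the pivot p₀ = point with lowest y (tie → lowest x): (-9, -5).
  2. Sort the remaining points by polar angle around p₀.
  3. Walk through sorted points, maintaining a stack; pop the top while the last three entries make a non-left turn (cross product ≤ 0).
  4. Final stack is the convex hull in CCW order: (-9, -5), (8, -1), (8, 6), (-4, 7), (-9, -4).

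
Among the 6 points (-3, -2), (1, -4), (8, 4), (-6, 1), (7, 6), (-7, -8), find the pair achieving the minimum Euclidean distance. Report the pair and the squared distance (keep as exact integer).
Pair = ((8, 4), (7, 6)); squared distance = 5

Compute all C(6, 2) = 15 pairwise squared distances (x_i − x_j)² + (y_i − y_j)². The minimum is 5, attained by the pair ((8, 4), (7, 6)).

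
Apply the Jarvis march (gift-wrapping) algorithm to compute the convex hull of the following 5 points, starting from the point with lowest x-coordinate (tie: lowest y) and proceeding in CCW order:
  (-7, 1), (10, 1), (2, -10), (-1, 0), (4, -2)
Hull (CCW) = [(-7, 1), (2, -10), (10, 1)]

Jarvis march: at each step, from the current hull vertex p, select the next vertex q as the point such that every other point lies strictly to the left of (or on) the directed line p → q. (Equivalently: for every other point r, the cross product (q − p) × (r − p) ≥ 0.)
Starting point (lowest x, tie lowest y): (-7, 1). Wrap until returning to start. Resulting hull: (-7, 1), (2, -10), (10, 1).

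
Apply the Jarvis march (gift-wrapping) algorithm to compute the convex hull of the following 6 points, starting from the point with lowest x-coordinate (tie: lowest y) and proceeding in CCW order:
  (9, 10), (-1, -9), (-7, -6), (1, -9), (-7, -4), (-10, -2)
Hull (CCW) = [(-10, -2), (-7, -6), (-1, -9), (1, -9), (9, 10)]

Jarvis march: at each step, from the current hull vertex p, select the next vertex q as the point such that every other point lies strictly to the left of (or on) the directed line p → q. (Equivalently: for every other point r, the cross product (q − p) × (r − p) ≥ 0.)
Starting point (lowest x, tie lowest y): (-10, -2). Wrap until returning to start. Resulting hull: (-10, -2), (-7, -6), (-1, -9), (1, -9), (9, 10).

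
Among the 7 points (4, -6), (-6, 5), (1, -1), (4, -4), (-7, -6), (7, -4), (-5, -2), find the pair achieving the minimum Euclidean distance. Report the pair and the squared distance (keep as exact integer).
Pair = ((4, -6), (4, -4)); squared distance = 4

Compute all C(7, 2) = 21 pairwise squared distances (x_i − x_j)² + (y_i − y_j)². The minimum is 4, attained by the pair ((4, -6), (4, -4)).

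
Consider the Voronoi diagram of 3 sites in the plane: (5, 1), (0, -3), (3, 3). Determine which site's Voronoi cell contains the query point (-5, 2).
Nearest site = (0, -3)

The Voronoi cell of site s contains exactly those query points closer to s than to any other site. Compute squared distances from q = (-5, 2) to each site:
  (0 − -5)² + (-3 − 2)² = 50
  (3 − -5)² + (3 − 2)² = 65
  (5 − -5)² + (1 − 2)² = 101
Minimum is attained by (0, -3), so q lies in its Voronoi cell.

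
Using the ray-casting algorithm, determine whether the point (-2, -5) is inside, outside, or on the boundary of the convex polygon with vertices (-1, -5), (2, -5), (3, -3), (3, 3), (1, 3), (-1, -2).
The point (-2, -5) lies strictly outside the polygon

Cast a horizontal ray to the right from the query point and count how many polygon edges it crosses (each edge strictly once or zero times, handled with the usual half-open convention). 
Parity of crossings → even ⇒ outside.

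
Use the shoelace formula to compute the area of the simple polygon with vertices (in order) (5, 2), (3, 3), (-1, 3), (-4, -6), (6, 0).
Area = 87/2

Shoelace formula: Area = (1/2) |Σ_i (x_i · y_{i+1} − x_{i+1} · y_i)| (indices mod n). Compute each cross term:
  (5)(3) − (3)(2) = 9
  (3)(3) − (-1)(3) = 12
  (-1)(-6) − (-4)(3) = 18
  (-4)(0) − (6)(-6) = 36
  (6)(2) − (5)(0) = 12
Sum = 87, so (signed) Area = 87/2 = 87/2, |Area| = 87/2.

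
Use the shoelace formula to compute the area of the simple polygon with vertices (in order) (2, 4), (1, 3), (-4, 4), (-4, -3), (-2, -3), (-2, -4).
Area = 27

Shoelace formula: Area = (1/2) |Σ_i (x_i · y_{i+1} − x_{i+1} · y_i)| (indices mod n). Compute each cross term:
  (2)(3) − (1)(4) = 2
  (1)(4) − (-4)(3) = 16
  (-4)(-3) − (-4)(4) = 28
  (-4)(-3) − (-2)(-3) = 6
  (-2)(-4) − (-2)(-3) = 2
  (-2)(4) − (2)(-4) = 0
Sum = 54, so (signed) Area = 54/2 = 27, |Area| = 27.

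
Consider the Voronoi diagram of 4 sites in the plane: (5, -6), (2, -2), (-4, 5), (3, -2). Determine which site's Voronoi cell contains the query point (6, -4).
Nearest site = (5, -6)

The Voronoi cell of site s contains exactly those query points closer to s than to any other site. Compute squared distances from q = (6, -4) to each site:
  (5 − 6)² + (-6 − -4)² = 5
  (3 − 6)² + (-2 − -4)² = 13
  (2 − 6)² + (-2 − -4)² = 20
  (-4 − 6)² + (5 − -4)² = 181
Minimum is attained by (5, -6), so q lies in its Voronoi cell.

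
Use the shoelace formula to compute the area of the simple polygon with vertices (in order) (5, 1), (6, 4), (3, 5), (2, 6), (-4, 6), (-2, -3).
Area = 113/2

Shoelace formula: Area = (1/2) |Σ_i (x_i · y_{i+1} − x_{i+1} · y_i)| (indices mod n). Compute each cross term:
  (5)(4) − (6)(1) = 14
  (6)(5) − (3)(4) = 18
  (3)(6) − (2)(5) = 8
  (2)(6) − (-4)(6) = 36
  (-4)(-3) − (-2)(6) = 24
  (-2)(1) − (5)(-3) = 13
Sum = 113, so (signed) Area = 113/2 = 113/2, |Area| = 113/2.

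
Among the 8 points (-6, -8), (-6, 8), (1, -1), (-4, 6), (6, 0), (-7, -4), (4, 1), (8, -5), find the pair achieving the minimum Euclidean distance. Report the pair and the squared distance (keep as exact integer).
Pair = ((6, 0), (4, 1)); squared distance = 5

Compute all C(8, 2) = 28 pairwise squared distances (x_i − x_j)² + (y_i − y_j)². The minimum is 5, attained by the pair ((6, 0), (4, 1)).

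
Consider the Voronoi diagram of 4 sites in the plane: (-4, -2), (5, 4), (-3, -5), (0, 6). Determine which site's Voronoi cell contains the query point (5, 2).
Nearest site = (5, 4)

The Voronoi cell of site s contains exactly those query points closer to s than to any other site. Compute squared distances from q = (5, 2) to each site:
  (5 − 5)² + (4 − 2)² = 4
  (0 − 5)² + (6 − 2)² = 41
  (-4 − 5)² + (-2 − 2)² = 97
  (-3 − 5)² + (-5 − 2)² = 113
Minimum is attained by (5, 4), so q lies in its Voronoi cell.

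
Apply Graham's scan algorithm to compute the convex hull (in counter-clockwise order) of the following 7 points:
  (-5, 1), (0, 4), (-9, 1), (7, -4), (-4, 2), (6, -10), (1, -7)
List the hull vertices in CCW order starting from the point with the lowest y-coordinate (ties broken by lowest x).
Hull (CCW) = [(6, -10), (7, -4), (0, 4), (-9, 1), (1, -7)]

Graham scan procedure:
  1. Find the pivot p₀ = point with lowest y (tie → lowest x): (6, -10).
  2. Sort the remaining points by polar angle around p₀.
  3. Walk through sorted points, maintaining a stack; pop the top while the last three entries make a non-left turn (cross product ≤ 0).
  4. Final stack is the convex hull in CCW order: (6, -10), (7, -4), (0, 4), (-9, 1), (1, -7).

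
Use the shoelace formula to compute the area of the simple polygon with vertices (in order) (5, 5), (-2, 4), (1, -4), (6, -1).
Area = 46

Shoelace formula: Area = (1/2) |Σ_i (x_i · y_{i+1} − x_{i+1} · y_i)| (indices mod n). Compute each cross term:
  (5)(4) − (-2)(5) = 30
  (-2)(-4) − (1)(4) = 4
  (1)(-1) − (6)(-4) = 23
  (6)(5) − (5)(-1) = 35
Sum = 92, so (signed) Area = 92/2 = 46, |Area| = 46.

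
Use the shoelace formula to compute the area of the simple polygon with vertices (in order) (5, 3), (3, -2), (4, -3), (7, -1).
Area = 23/2

Shoelace formula: Area = (1/2) |Σ_i (x_i · y_{i+1} − x_{i+1} · y_i)| (indices mod n). Compute each cross term:
  (5)(-2) − (3)(3) = -19
  (3)(-3) − (4)(-2) = -1
  (4)(-1) − (7)(-3) = 17
  (7)(3) − (5)(-1) = 26
Sum = 23, so (signed) Area = 23/2 = 23/2, |Area| = 23/2.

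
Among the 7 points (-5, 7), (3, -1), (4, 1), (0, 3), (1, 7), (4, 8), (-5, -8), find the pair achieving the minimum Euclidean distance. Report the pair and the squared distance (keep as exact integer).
Pair = ((3, -1), (4, 1)); squared distance = 5

Compute all C(7, 2) = 21 pairwise squared distances (x_i − x_j)² + (y_i − y_j)². The minimum is 5, attained by the pair ((3, -1), (4, 1)).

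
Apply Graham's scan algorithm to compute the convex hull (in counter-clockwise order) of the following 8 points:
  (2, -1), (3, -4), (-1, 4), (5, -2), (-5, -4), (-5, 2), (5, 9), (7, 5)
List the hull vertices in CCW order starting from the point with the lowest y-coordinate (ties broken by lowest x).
Hull (CCW) = [(-5, -4), (3, -4), (5, -2), (7, 5), (5, 9), (-5, 2)]

Graham scan procedure:
  1. Find the pivot p₀ = point with lowest y (tie → lowest x): (-5, -4).
  2. Sort the remaining points by polar angle around p₀.
  3. Walk through sorted points, maintaining a stack; pop the top while the last three entries make a non-left turn (cross product ≤ 0).
  4. Final stack is the convex hull in CCW order: (-5, -4), (3, -4), (5, -2), (7, 5), (5, 9), (-5, 2).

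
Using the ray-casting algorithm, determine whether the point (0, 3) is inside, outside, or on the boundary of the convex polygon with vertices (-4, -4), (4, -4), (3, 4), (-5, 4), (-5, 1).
The point (0, 3) lies strictly inside the polygon

Cast a horizontal ray to the right from the query point and count how many polygon edges it crosses (each edge strictly once or zero times, handled with the usual half-open convention). 
Parity of crossings → odd ⇒ inside.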